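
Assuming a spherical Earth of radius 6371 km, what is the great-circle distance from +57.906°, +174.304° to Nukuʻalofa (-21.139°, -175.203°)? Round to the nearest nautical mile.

Δλ = -175.203 − 174.304 = -349.507°; wrapped into (−180°, 180°]: 10.493°.
Δφ = -21.139 − 57.906 = -79.045°.
a = sin²(Δφ/2) + cos φ₁ · cos φ₂ · sin²(Δλ/2) = 0.409125.
c = 2·atan2(√a, √(1−a)) = 1.38803 rad → d = 6371·c ≈ 8843.14 km ≈ 4774.91 nmi.

4775 nmi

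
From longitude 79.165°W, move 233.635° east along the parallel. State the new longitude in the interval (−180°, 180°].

154.470°E

Start at -79.165°; shift +233.635° → +154.470°.
+154.470° already lies in (−180°, 180°].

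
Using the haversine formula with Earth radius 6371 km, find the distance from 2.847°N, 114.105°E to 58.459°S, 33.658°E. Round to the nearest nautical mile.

5251 nmi

Δλ = 33.658 − 114.105 = -80.447°.
Δφ = -58.459 − 2.847 = -61.306°.
a = sin²(Δφ/2) + cos φ₁ · cos φ₂ · sin²(Δλ/2) = 0.477812.
c = 2·atan2(√a, √(1−a)) = 1.52641 rad → d = 6371·c ≈ 9724.73 km ≈ 5250.93 nmi.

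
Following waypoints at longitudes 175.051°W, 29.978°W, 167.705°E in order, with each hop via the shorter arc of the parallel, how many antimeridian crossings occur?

Leg 1: -175.051° → -29.978°, shortest Δλ = 145.073° (east) — does not cross 180°.
Leg 2: -29.978° → +167.705°, shortest Δλ = -162.317° (west) — crosses 180°.
Total crossings: 1.

1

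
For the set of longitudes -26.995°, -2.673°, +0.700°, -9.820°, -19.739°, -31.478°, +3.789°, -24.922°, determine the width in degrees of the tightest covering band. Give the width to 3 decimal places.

Sort the longitudes: -31.478°, -26.995°, -24.922°, -19.739°, -9.820°, -2.673°, +0.700°, +3.789°.
Eastward gaps between consecutive values (wrapping around): 4.483°, 2.073°, 5.183°, 9.919°, 7.147°, 3.373°, 3.089°, 324.733°.
Largest gap = 324.733° ⇒ minimal covering band is its complement: 360° − 324.733° = 35.267°.
Band runs from -31.478° eastward to +3.789°.

35.267°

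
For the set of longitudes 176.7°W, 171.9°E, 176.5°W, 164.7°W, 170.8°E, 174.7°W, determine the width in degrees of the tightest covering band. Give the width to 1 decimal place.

24.5°

Sort the longitudes: -176.7°, -176.5°, -174.7°, -164.7°, +170.8°, +171.9°.
Eastward gaps between consecutive values (wrapping around): 0.2°, 1.8°, 10.0°, 335.5°, 1.1°, 11.4°.
Largest gap = 335.5° ⇒ minimal covering band is its complement: 360° − 335.5° = 24.5°.
Band runs from +170.8° eastward to -164.7°, crossing the antimeridian.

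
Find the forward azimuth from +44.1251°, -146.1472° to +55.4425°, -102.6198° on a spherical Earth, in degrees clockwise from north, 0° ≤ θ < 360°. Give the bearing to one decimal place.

52.0°

Δλ = -102.6198 − -146.1472 = 43.5274°.
θ = atan2( sin Δλ · cos φ₂ , cos φ₁ · sin φ₂ − sin φ₁ · cos φ₂ · cos Δλ )
  = atan2(0.39065, 0.30483) = 52.035° → normalised to [0°, 360°): 52.035°.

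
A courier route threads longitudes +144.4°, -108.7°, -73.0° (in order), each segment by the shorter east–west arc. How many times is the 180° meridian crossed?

1

Leg 1: +144.4° → -108.7°, shortest Δλ = 106.9° (east) — crosses 180°.
Leg 2: -108.7° → -73.0°, shortest Δλ = 35.7° (east) — does not cross 180°.
Total crossings: 1.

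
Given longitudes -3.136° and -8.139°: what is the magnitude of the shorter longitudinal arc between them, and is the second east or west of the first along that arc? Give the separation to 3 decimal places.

Raw difference: -8.139 − -3.136 = -5.003°.
Normalise into (−180°, 180°]: -5.003° stays -5.003°.
Negative ⇒ the second point lies to the west; separation 5.003°.

5.003° west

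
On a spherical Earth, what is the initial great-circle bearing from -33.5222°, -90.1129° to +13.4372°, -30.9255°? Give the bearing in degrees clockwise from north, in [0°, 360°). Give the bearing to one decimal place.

60.7°

Δλ = -30.9255 − -90.1129 = 59.1874°.
θ = atan2( sin Δλ · cos φ₂ , cos φ₁ · sin φ₂ − sin φ₁ · cos φ₂ · cos Δλ )
  = atan2(0.83534, 0.46887) = 60.695° → normalised to [0°, 360°): 60.695°.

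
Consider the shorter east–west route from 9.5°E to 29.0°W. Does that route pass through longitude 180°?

Signed shortest Δλ = ((-29.0 − 9.5 + 180) mod 360) − 180 = -38.5°.
Going west by 38.5° from +9.5° reaches -29.0° without touching 180°.

No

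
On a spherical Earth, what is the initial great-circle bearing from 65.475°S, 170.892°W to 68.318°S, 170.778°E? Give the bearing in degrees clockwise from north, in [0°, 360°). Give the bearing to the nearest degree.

Δλ = 170.778 − -170.892 = 341.670°; wrapped into (−180°, 180°]: -18.330°.
θ = atan2( sin Δλ · cos φ₂ , cos φ₁ · sin φ₂ − sin φ₁ · cos φ₂ · cos Δλ )
  = atan2(-0.11619, -0.06665) = -119.841° → normalised to [0°, 360°): 240.159°.

240°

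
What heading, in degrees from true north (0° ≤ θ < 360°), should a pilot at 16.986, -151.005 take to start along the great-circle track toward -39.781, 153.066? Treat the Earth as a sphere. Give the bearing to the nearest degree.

221°

Δλ = 153.066 − -151.005 = 304.071°; wrapped into (−180°, 180°]: -55.929°.
θ = atan2( sin Δλ · cos φ₂ , cos φ₁ · sin φ₂ − sin φ₁ · cos φ₂ · cos Δλ )
  = atan2(-0.63658, -0.73772) = -139.209° → normalised to [0°, 360°): 220.791°.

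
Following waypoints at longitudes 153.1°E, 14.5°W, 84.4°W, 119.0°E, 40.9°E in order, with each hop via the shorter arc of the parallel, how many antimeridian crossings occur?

Leg 1: +153.1° → -14.5°, shortest Δλ = -167.6° (west) — does not cross 180°.
Leg 2: -14.5° → -84.4°, shortest Δλ = -69.9° (west) — does not cross 180°.
Leg 3: -84.4° → +119.0°, shortest Δλ = -156.6° (west) — crosses 180°.
Leg 4: +119.0° → +40.9°, shortest Δλ = -78.1° (west) — does not cross 180°.
Total crossings: 1.

1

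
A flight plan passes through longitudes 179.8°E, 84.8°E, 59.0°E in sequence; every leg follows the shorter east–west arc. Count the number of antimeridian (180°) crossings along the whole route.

0

Leg 1: +179.8° → +84.8°, shortest Δλ = -95.0° (west) — does not cross 180°.
Leg 2: +84.8° → +59.0°, shortest Δλ = -25.8° (west) — does not cross 180°.
Total crossings: 0.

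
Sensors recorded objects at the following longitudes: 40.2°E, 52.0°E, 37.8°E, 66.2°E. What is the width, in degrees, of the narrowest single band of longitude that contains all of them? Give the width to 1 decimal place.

28.4°

Sort the longitudes: +37.8°, +40.2°, +52.0°, +66.2°.
Eastward gaps between consecutive values (wrapping around): 2.4°, 11.8°, 14.2°, 331.6°.
Largest gap = 331.6° ⇒ minimal covering band is its complement: 360° − 331.6° = 28.4°.
Band runs from +37.8° eastward to +66.2°.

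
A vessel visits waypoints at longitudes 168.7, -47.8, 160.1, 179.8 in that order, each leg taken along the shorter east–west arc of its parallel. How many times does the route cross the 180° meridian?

Leg 1: +168.7° → -47.8°, shortest Δλ = 143.5° (east) — crosses 180°.
Leg 2: -47.8° → +160.1°, shortest Δλ = -152.1° (west) — crosses 180°.
Leg 3: +160.1° → +179.8°, shortest Δλ = 19.7° (east) — does not cross 180°.
Total crossings: 2.

2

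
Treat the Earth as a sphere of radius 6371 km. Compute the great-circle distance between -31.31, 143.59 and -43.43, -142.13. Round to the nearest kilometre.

6484 km

Δλ = -142.13 − 143.59 = -285.72°; wrapped into (−180°, 180°]: 74.28°.
Δφ = -43.43 − -31.31 = -12.12°.
a = sin²(Δφ/2) + cos φ₁ · cos φ₂ · sin²(Δλ/2) = 0.237320.
c = 2·atan2(√a, √(1−a)) = 1.01766 rad → d = 6371·c ≈ 6483.51 km.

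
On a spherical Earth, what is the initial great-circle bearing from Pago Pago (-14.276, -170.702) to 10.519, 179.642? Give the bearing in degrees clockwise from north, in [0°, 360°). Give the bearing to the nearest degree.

Δλ = 179.642 − -170.702 = 350.344°; wrapped into (−180°, 180°]: -9.656°.
θ = atan2( sin Δλ · cos φ₂ , cos φ₁ · sin φ₂ − sin φ₁ · cos φ₂ · cos Δλ )
  = atan2(-0.16491, 0.41594) = -21.628° → normalised to [0°, 360°): 338.372°.

338°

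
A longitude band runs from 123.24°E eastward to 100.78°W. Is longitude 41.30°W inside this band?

No

Band width going east from +123.24° to -100.78°: ((-100.78 − 123.24) mod 360) = 135.98°.
Offset of -41.30° east of the west edge: ((-41.30 − 123.24) mod 360) = 195.46°.
195.46° > 135.98° ⇒ outside.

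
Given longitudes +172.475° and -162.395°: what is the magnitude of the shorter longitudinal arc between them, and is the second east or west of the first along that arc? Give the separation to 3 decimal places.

25.130° east

Raw difference: -162.395 − 172.475 = -334.87°.
Normalise into (−180°, 180°]: -334.87° + 360° = 25.13°.
Positive ⇒ the second point lies to the east; separation 25.130°.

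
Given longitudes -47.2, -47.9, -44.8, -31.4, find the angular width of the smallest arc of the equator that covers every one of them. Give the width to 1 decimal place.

Sort the longitudes: -47.9°, -47.2°, -44.8°, -31.4°.
Eastward gaps between consecutive values (wrapping around): 0.7°, 2.4°, 13.4°, 343.5°.
Largest gap = 343.5° ⇒ minimal covering band is its complement: 360° − 343.5° = 16.5°.
Band runs from -47.9° eastward to -31.4°.

16.5°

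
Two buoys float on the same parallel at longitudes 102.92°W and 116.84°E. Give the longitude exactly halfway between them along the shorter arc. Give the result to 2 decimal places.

173.04°W

Signed shortest Δλ from -102.92° to +116.84° is -140.24°.
Midpoint longitude = -102.92° + (-140.24°)/2 = -102.92° − 70.12° = -173.04°.
(The naïve average (-102.92 + +116.84)/2 = 6.96° is on the wrong side of the globe.)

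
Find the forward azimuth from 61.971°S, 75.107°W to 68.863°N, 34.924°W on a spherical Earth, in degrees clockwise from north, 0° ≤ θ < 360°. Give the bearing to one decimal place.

Δλ = -34.924 − -75.107 = 40.183°.
θ = atan2( sin Δλ · cos φ₂ , cos φ₁ · sin φ₂ − sin φ₁ · cos φ₂ · cos Δλ )
  = atan2(0.23267, 0.68148) = 18.851° → normalised to [0°, 360°): 18.851°.

18.9°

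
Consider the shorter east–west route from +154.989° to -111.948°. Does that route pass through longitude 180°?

Naïve |-111.948 − 154.989| = 266.937° > 180°, so the shorter arc goes the other way round — across 180°.
Signed shortest Δλ = ((-111.948 − 154.989 + 180) mod 360) − 180 = 93.063°.
Going east by 93.063° from +154.989° passes through 180° before reaching -111.948°.

Yes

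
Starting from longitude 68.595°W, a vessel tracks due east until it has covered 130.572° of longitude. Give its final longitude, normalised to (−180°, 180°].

Start at -68.595°; shift +130.572° → +61.977°.
+61.977° already lies in (−180°, 180°].

61.977°E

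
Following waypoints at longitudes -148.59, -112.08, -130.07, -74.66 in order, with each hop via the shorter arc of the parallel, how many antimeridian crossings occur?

0

Leg 1: -148.59° → -112.08°, shortest Δλ = 36.51° (east) — does not cross 180°.
Leg 2: -112.08° → -130.07°, shortest Δλ = -17.99° (west) — does not cross 180°.
Leg 3: -130.07° → -74.66°, shortest Δλ = 55.41° (east) — does not cross 180°.
Total crossings: 0.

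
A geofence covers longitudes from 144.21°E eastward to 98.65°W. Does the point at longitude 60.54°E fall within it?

No

Band width going east from +144.21° to -98.65°: ((-98.65 − 144.21) mod 360) = 117.14°.
Offset of +60.54° east of the west edge: ((60.54 − 144.21) mod 360) = 276.33°.
276.33° > 117.14° ⇒ outside.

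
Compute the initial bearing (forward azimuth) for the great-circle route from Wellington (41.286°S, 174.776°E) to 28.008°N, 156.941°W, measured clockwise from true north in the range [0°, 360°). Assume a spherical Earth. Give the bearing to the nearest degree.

26°

Δλ = -156.941 − 174.776 = -331.717°; wrapped into (−180°, 180°]: 28.283°.
θ = atan2( sin Δλ · cos φ₂ , cos φ₁ · sin φ₂ − sin φ₁ · cos φ₂ · cos Δλ )
  = atan2(0.41833, 0.86586) = 25.787° → normalised to [0°, 360°): 25.787°.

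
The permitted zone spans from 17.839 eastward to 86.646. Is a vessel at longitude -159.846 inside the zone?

Band width going east from +17.839° to +86.646°: ((86.646 − 17.839) mod 360) = 68.807°.
Offset of -159.846° east of the west edge: ((-159.846 − 17.839) mod 360) = 182.315°.
182.315° > 68.807° ⇒ outside.

No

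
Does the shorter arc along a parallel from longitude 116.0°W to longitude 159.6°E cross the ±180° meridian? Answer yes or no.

Yes

Naïve |159.6 − -116.0| = 275.6° > 180°, so the shorter arc goes the other way round — across 180°.
Signed shortest Δλ = ((159.6 − -116.0 + 180) mod 360) − 180 = -84.4°.
Going west by 84.4° from -116.0° passes through 180° before reaching +159.6°.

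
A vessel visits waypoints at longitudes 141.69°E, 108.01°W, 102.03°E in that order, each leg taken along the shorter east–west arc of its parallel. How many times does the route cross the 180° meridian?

2

Leg 1: +141.69° → -108.01°, shortest Δλ = 110.3° (east) — crosses 180°.
Leg 2: -108.01° → +102.03°, shortest Δλ = -149.96° (west) — crosses 180°.
Total crossings: 2.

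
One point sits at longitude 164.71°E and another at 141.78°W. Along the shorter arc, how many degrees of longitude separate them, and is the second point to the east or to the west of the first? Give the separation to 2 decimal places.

Raw difference: -141.78 − 164.71 = -306.49°.
Normalise into (−180°, 180°]: -306.49° + 360° = 53.51°.
Positive ⇒ the second point lies to the east; separation 53.51°.

53.51° east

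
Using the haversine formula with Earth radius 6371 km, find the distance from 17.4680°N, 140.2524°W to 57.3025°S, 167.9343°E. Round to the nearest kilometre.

Δλ = 167.9343 − -140.2524 = 308.1867°; wrapped into (−180°, 180°]: -51.8133°.
Δφ = -57.3025 − 17.4680 = -74.7705°.
a = sin²(Δφ/2) + cos φ₁ · cos φ₂ · sin²(Δλ/2) = 0.467020.
c = 2·atan2(√a, √(1−a)) = 1.50479 rad → d = 6371·c ≈ 9587.00 km.

9587 km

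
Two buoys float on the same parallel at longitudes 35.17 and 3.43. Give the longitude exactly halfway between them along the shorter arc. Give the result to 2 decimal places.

Signed shortest Δλ from +35.17° to +3.43° is -31.74°.
Midpoint longitude = +35.17° + (-31.74°)/2 = +35.17° − 15.87° = +19.30°.

+19.30°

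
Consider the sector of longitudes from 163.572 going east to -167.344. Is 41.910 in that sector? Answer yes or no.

Band width going east from +163.572° to -167.344°: ((-167.344 − 163.572) mod 360) = 29.084°.
Offset of +41.910° east of the west edge: ((41.910 − 163.572) mod 360) = 238.338°.
238.338° > 29.084° ⇒ outside.

No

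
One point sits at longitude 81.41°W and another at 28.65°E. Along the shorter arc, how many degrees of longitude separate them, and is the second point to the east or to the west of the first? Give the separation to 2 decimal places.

110.06° east

Raw difference: 28.65 − -81.41 = 110.06°.
Normalise into (−180°, 180°]: 110.06° stays 110.06°.
Positive ⇒ the second point lies to the east; separation 110.06°.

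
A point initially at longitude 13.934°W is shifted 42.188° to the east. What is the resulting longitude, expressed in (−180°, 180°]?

28.254°E

Start at -13.934°; shift +42.188° → +28.254°.
+28.254° already lies in (−180°, 180°].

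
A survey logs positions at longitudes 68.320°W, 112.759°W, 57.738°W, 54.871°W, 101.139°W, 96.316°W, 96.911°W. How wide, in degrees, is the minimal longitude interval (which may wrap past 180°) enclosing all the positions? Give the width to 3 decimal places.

57.888°

Sort the longitudes: -112.759°, -101.139°, -96.911°, -96.316°, -68.320°, -57.738°, -54.871°.
Eastward gaps between consecutive values (wrapping around): 11.620°, 4.228°, 0.595°, 27.996°, 10.582°, 2.867°, 302.112°.
Largest gap = 302.112° ⇒ minimal covering band is its complement: 360° − 302.112° = 57.888°.
Band runs from -112.759° eastward to -54.871°.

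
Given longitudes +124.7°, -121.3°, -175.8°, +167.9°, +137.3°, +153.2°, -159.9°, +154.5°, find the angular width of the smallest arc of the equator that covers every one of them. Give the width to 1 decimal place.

114.0°

Sort the longitudes: -175.8°, -159.9°, -121.3°, +124.7°, +137.3°, +153.2°, +154.5°, +167.9°.
Eastward gaps between consecutive values (wrapping around): 15.9°, 38.6°, 246.0°, 12.6°, 15.9°, 1.3°, 13.4°, 16.3°.
Largest gap = 246.0° ⇒ minimal covering band is its complement: 360° − 246.0° = 114.0°.
Band runs from +124.7° eastward to -121.3°, crossing the antimeridian.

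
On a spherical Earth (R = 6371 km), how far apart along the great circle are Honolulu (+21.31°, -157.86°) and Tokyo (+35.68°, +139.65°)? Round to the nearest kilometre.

Δλ = 139.65 − -157.86 = 297.51°; wrapped into (−180°, 180°]: -62.49°.
Δφ = 35.68 − 21.31 = 14.37°.
a = sin²(Δφ/2) + cos φ₁ · cos φ₂ · sin²(Δλ/2) = 0.219245.
c = 2·atan2(√a, √(1−a)) = 0.97459 rad → d = 6371·c ≈ 6209.10 km.

6209 km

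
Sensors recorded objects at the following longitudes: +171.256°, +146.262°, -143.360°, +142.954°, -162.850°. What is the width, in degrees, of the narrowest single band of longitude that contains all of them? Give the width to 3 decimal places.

73.686°

Sort the longitudes: -162.850°, -143.360°, +142.954°, +146.262°, +171.256°.
Eastward gaps between consecutive values (wrapping around): 19.490°, 286.314°, 3.308°, 24.994°, 25.894°.
Largest gap = 286.314° ⇒ minimal covering band is its complement: 360° − 286.314° = 73.686°.
Band runs from +142.954° eastward to -143.360°, crossing the antimeridian.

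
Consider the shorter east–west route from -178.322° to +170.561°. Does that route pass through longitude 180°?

Naïve |170.561 − -178.322| = 348.883° > 180°, so the shorter arc goes the other way round — across 180°.
Signed shortest Δλ = ((170.561 − -178.322 + 180) mod 360) − 180 = -11.117°.
Going west by 11.117° from -178.322° passes through 180° before reaching +170.561°.

Yes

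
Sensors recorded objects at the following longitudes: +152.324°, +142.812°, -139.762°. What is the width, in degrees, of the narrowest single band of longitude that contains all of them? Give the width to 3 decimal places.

77.426°

Sort the longitudes: -139.762°, +142.812°, +152.324°.
Eastward gaps between consecutive values (wrapping around): 282.574°, 9.512°, 67.914°.
Largest gap = 282.574° ⇒ minimal covering band is its complement: 360° − 282.574° = 77.426°.
Band runs from +142.812° eastward to -139.762°, crossing the antimeridian.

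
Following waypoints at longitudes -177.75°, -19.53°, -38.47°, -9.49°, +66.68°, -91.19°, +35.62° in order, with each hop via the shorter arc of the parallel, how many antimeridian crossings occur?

0

Leg 1: -177.75° → -19.53°, shortest Δλ = 158.22° (east) — does not cross 180°.
Leg 2: -19.53° → -38.47°, shortest Δλ = -18.94° (west) — does not cross 180°.
Leg 3: -38.47° → -9.49°, shortest Δλ = 28.98° (east) — does not cross 180°.
Leg 4: -9.49° → +66.68°, shortest Δλ = 76.17° (east) — does not cross 180°.
Leg 5: +66.68° → -91.19°, shortest Δλ = -157.87° (west) — does not cross 180°.
Leg 6: -91.19° → +35.62°, shortest Δλ = 126.81° (east) — does not cross 180°.
Total crossings: 0.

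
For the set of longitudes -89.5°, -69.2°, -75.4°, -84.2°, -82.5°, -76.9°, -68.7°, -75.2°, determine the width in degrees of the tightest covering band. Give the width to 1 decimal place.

20.8°

Sort the longitudes: -89.5°, -84.2°, -82.5°, -76.9°, -75.4°, -75.2°, -69.2°, -68.7°.
Eastward gaps between consecutive values (wrapping around): 5.3°, 1.7°, 5.6°, 1.5°, 0.2°, 6.0°, 0.5°, 339.2°.
Largest gap = 339.2° ⇒ minimal covering band is its complement: 360° − 339.2° = 20.8°.
Band runs from -89.5° eastward to -68.7°.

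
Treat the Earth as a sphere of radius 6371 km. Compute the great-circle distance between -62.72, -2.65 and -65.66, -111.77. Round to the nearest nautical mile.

2497 nmi

Δλ = -111.77 − -2.65 = -109.12°.
Δφ = -65.66 − -62.72 = -2.94°.
a = sin²(Δφ/2) + cos φ₁ · cos φ₂ · sin²(Δλ/2) = 0.126048.
c = 2·atan2(√a, √(1−a)) = 0.72590 rad → d = 6371·c ≈ 4624.70 km ≈ 2497.14 nmi.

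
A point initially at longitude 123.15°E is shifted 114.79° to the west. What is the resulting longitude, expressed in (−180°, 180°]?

Start at +123.15°; shift −114.79° → +8.36°.
+8.36° already lies in (−180°, 180°].

8.36°E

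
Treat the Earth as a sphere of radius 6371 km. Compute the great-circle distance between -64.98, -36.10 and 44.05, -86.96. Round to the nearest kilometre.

Δλ = -86.96 − -36.10 = -50.86°.
Δφ = 44.05 − -64.98 = 109.03°.
a = sin²(Δφ/2) + cos φ₁ · cos φ₂ · sin²(Δλ/2) = 0.719082.
c = 2·atan2(√a, √(1−a)) = 2.02435 rad → d = 6371·c ≈ 12897.15 km.

12897 km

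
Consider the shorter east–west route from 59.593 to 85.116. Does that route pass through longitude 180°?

Signed shortest Δλ = ((85.116 − 59.593 + 180) mod 360) − 180 = 25.523°.
Going east by 25.523° from +59.593° reaches +85.116° without touching 180°.

No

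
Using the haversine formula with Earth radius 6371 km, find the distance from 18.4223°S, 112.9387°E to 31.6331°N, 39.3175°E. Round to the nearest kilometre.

9612 km

Δλ = 39.3175 − 112.9387 = -73.6212°.
Δφ = 31.6331 − -18.4223 = 50.0554°.
a = sin²(Δφ/2) + cos φ₁ · cos φ₂ · sin²(Δλ/2) = 0.468979.
c = 2·atan2(√a, √(1−a)) = 1.50871 rad → d = 6371·c ≈ 9612.02 km.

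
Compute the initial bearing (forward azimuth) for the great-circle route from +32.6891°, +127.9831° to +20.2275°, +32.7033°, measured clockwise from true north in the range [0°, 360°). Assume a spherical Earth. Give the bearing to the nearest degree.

290°

Δλ = 32.7033 − 127.9831 = -95.2798°.
θ = atan2( sin Δλ · cos φ₂ , cos φ₁ · sin φ₂ − sin φ₁ · cos φ₂ · cos Δλ )
  = atan2(-0.93435, 0.33762) = -70.133° → normalised to [0°, 360°): 289.867°.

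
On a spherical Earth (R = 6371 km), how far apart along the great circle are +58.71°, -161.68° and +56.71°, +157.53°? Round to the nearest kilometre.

Δλ = 157.53 − -161.68 = 319.21°; wrapped into (−180°, 180°]: -40.79°.
Δφ = 56.71 − 58.71 = -2.00°.
a = sin²(Δφ/2) + cos φ₁ · cos φ₂ · sin²(Δλ/2) = 0.034925.
c = 2·atan2(√a, √(1−a)) = 0.37598 rad → d = 6371·c ≈ 2395.34 km.

2395 km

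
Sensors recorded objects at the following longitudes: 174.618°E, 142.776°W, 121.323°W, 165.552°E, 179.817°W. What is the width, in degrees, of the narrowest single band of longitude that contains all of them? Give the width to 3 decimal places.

Sort the longitudes: -179.817°, -142.776°, -121.323°, +165.552°, +174.618°.
Eastward gaps between consecutive values (wrapping around): 37.041°, 21.453°, 286.875°, 9.066°, 5.565°.
Largest gap = 286.875° ⇒ minimal covering band is its complement: 360° − 286.875° = 73.125°.
Band runs from +165.552° eastward to -121.323°, crossing the antimeridian.

73.125°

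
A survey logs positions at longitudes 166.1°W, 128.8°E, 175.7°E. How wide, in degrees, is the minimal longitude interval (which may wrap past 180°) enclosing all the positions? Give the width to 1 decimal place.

65.1°

Sort the longitudes: -166.1°, +128.8°, +175.7°.
Eastward gaps between consecutive values (wrapping around): 294.9°, 46.9°, 18.2°.
Largest gap = 294.9° ⇒ minimal covering band is its complement: 360° − 294.9° = 65.1°.
Band runs from +128.8° eastward to -166.1°, crossing the antimeridian.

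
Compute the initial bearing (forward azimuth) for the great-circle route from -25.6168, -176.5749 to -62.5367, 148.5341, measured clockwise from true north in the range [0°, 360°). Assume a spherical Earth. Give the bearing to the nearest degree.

Δλ = 148.5341 − -176.5749 = 325.1090°; wrapped into (−180°, 180°]: -34.8910°.
θ = atan2( sin Δλ · cos φ₂ , cos φ₁ · sin φ₂ − sin φ₁ · cos φ₂ · cos Δλ )
  = atan2(-0.26380, -0.63654) = -157.489° → normalised to [0°, 360°): 202.511°.

203°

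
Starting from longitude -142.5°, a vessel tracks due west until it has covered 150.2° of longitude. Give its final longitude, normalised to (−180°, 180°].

Start at -142.5°; shift −150.2° → -292.7°.
-292.7° lies outside (−180°, 180°]; add 360° → +67.3°.

+67.3°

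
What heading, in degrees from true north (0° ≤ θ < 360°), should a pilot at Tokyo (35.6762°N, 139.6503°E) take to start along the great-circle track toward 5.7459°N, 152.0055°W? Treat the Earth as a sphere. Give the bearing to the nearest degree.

Δλ = -152.0055 − 139.6503 = -291.6558°; wrapped into (−180°, 180°]: 68.3442°.
θ = atan2( sin Δλ · cos φ₂ , cos φ₁ · sin φ₂ − sin φ₁ · cos φ₂ · cos Δλ )
  = atan2(0.92475, -0.13281) = 98.173° → normalised to [0°, 360°): 98.173°.

98°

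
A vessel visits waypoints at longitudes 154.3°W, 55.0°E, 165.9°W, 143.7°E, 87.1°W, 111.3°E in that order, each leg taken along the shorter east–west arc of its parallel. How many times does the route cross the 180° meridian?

Leg 1: -154.3° → +55.0°, shortest Δλ = -150.7° (west) — crosses 180°.
Leg 2: +55.0° → -165.9°, shortest Δλ = 139.1° (east) — crosses 180°.
Leg 3: -165.9° → +143.7°, shortest Δλ = -50.4° (west) — crosses 180°.
Leg 4: +143.7° → -87.1°, shortest Δλ = 129.2° (east) — crosses 180°.
Leg 5: -87.1° → +111.3°, shortest Δλ = -161.6° (west) — crosses 180°.
Total crossings: 5.

5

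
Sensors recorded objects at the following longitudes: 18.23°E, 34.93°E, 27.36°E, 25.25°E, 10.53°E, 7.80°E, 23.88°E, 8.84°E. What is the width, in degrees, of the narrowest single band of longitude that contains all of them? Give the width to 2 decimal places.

27.13°

Sort the longitudes: +7.80°, +8.84°, +10.53°, +18.23°, +23.88°, +25.25°, +27.36°, +34.93°.
Eastward gaps between consecutive values (wrapping around): 1.04°, 1.69°, 7.70°, 5.65°, 1.37°, 2.11°, 7.57°, 332.87°.
Largest gap = 332.87° ⇒ minimal covering band is its complement: 360° − 332.87° = 27.13°.
Band runs from +7.80° eastward to +34.93°.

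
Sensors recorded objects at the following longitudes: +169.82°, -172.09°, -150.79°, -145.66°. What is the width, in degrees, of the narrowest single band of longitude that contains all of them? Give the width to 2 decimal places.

44.52°

Sort the longitudes: -172.09°, -150.79°, -145.66°, +169.82°.
Eastward gaps between consecutive values (wrapping around): 21.30°, 5.13°, 315.48°, 18.09°.
Largest gap = 315.48° ⇒ minimal covering band is its complement: 360° − 315.48° = 44.52°.
Band runs from +169.82° eastward to -145.66°, crossing the antimeridian.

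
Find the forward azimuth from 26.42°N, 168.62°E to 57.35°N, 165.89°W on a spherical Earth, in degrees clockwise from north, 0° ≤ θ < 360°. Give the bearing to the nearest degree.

Δλ = -165.89 − 168.62 = -334.51°; wrapped into (−180°, 180°]: 25.49°.
θ = atan2( sin Δλ · cos φ₂ , cos φ₁ · sin φ₂ − sin φ₁ · cos φ₂ · cos Δλ )
  = atan2(0.23218, 0.53736) = 23.368° → normalised to [0°, 360°): 23.368°.

23°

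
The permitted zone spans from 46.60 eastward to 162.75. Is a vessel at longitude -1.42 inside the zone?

Band width going east from +46.60° to +162.75°: ((162.75 − 46.60) mod 360) = 116.15°.
Offset of -1.42° east of the west edge: ((-1.42 − 46.60) mod 360) = 311.98°.
311.98° > 116.15° ⇒ outside.

No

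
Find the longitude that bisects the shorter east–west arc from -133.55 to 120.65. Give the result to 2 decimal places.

+173.55°

Signed shortest Δλ from -133.55° to +120.65° is -105.80°.
Midpoint longitude = -133.55° + (-105.80°)/2 = -133.55° − 52.90° = -186.45°.
Normalise into (−180°, 180°]: +173.55°.
(The naïve average (-133.55 + +120.65)/2 = -6.45° is on the wrong side of the globe.)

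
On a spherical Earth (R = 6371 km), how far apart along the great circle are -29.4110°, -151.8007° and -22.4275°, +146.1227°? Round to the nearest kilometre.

6187 km

Δλ = 146.1227 − -151.8007 = 297.9234°; wrapped into (−180°, 180°]: -62.0766°.
Δφ = -22.4275 − -29.4110 = 6.9835°.
a = sin²(Δφ/2) + cos φ₁ · cos φ₂ · sin²(Δλ/2) = 0.217784.
c = 2·atan2(√a, √(1−a)) = 0.97105 rad → d = 6371·c ≈ 6186.56 km.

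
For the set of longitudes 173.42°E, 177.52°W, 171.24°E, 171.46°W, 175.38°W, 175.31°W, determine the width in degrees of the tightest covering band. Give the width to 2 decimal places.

Sort the longitudes: -177.52°, -175.38°, -175.31°, -171.46°, +171.24°, +173.42°.
Eastward gaps between consecutive values (wrapping around): 2.14°, 0.07°, 3.85°, 342.70°, 2.18°, 9.06°.
Largest gap = 342.70° ⇒ minimal covering band is its complement: 360° − 342.70° = 17.30°.
Band runs from +171.24° eastward to -171.46°, crossing the antimeridian.

17.30°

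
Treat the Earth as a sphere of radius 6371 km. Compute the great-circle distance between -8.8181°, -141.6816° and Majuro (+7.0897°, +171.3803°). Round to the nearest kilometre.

Δλ = 171.3803 − -141.6816 = 313.0619°; wrapped into (−180°, 180°]: -46.9381°.
Δφ = 7.0897 − -8.8181 = 15.9078°.
a = sin²(Δφ/2) + cos φ₁ · cos φ₂ · sin²(Δλ/2) = 0.174681.
c = 2·atan2(√a, √(1−a)) = 0.86237 rad → d = 6371·c ≈ 5494.17 km.

5494 km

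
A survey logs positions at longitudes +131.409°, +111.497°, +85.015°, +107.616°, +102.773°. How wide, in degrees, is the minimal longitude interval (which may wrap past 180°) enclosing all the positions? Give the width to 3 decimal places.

Sort the longitudes: +85.015°, +102.773°, +107.616°, +111.497°, +131.409°.
Eastward gaps between consecutive values (wrapping around): 17.758°, 4.843°, 3.881°, 19.912°, 313.606°.
Largest gap = 313.606° ⇒ minimal covering band is its complement: 360° − 313.606° = 46.394°.
Band runs from +85.015° eastward to +131.409°.

46.394°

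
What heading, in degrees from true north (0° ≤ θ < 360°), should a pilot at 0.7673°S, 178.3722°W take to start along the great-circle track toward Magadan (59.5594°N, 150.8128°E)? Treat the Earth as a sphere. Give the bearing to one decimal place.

Δλ = 150.8128 − -178.3722 = 329.1850°; wrapped into (−180°, 180°]: -30.8150°.
θ = atan2( sin Δλ · cos φ₂ , cos φ₁ · sin φ₂ − sin φ₁ · cos φ₂ · cos Δλ )
  = atan2(-0.25954, 0.86790) = -16.649° → normalised to [0°, 360°): 343.351°.

343.4°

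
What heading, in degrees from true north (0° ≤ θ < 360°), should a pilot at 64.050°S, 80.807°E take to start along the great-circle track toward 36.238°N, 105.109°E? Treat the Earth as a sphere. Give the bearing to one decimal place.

19.8°

Δλ = 105.109 − 80.807 = 24.302°.
θ = atan2( sin Δλ · cos φ₂ , cos φ₁ · sin φ₂ − sin φ₁ · cos φ₂ · cos Δλ )
  = atan2(0.33194, 0.91966) = 19.846° → normalised to [0°, 360°): 19.846°.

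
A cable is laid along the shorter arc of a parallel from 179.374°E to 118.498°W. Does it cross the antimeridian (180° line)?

Yes

Naïve |-118.498 − 179.374| = 297.872° > 180°, so the shorter arc goes the other way round — across 180°.
Signed shortest Δλ = ((-118.498 − 179.374 + 180) mod 360) − 180 = 62.128°.
Going east by 62.128° from +179.374° passes through 180° before reaching -118.498°.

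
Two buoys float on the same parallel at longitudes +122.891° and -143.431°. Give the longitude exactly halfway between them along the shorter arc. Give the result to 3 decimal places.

Signed shortest Δλ from +122.891° to -143.431° is +93.678°.
Midpoint longitude = +122.891° + (+93.678°)/2 = +122.891° + 46.839° = +169.730°.
(The naïve average (+122.891 + -143.431)/2 = -10.27° is on the wrong side of the globe.)

+169.730°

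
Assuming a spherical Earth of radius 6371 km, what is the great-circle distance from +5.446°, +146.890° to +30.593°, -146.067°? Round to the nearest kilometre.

Δλ = -146.067 − 146.890 = -292.957°; wrapped into (−180°, 180°]: 67.043°.
Δφ = 30.593 − 5.446 = 25.147°.
a = sin²(Δφ/2) + cos φ₁ · cos φ₂ · sin²(Δλ/2) = 0.308733.
c = 2·atan2(√a, √(1−a)) = 1.17826 rad → d = 6371·c ≈ 7506.68 km.

7507 km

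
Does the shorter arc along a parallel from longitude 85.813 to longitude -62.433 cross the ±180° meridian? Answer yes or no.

No

Signed shortest Δλ = ((-62.433 − 85.813 + 180) mod 360) − 180 = -148.246°.
Going west by 148.246° from +85.813° reaches -62.433° without touching 180°.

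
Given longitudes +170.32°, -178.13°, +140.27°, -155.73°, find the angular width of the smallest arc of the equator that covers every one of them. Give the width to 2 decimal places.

64.00°

Sort the longitudes: -178.13°, -155.73°, +140.27°, +170.32°.
Eastward gaps between consecutive values (wrapping around): 22.40°, 296.00°, 30.05°, 11.55°.
Largest gap = 296.00° ⇒ minimal covering band is its complement: 360° − 296.00° = 64.00°.
Band runs from +140.27° eastward to -155.73°, crossing the antimeridian.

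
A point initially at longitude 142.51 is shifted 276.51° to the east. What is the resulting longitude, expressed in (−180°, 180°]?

+59.02°

Start at +142.51°; shift +276.51° → +419.02°.
+419.02° lies outside (−180°, 180°]; subtract 360° → +59.02°.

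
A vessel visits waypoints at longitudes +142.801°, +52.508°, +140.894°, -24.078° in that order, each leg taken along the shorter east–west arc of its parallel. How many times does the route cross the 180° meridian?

Leg 1: +142.801° → +52.508°, shortest Δλ = -90.293° (west) — does not cross 180°.
Leg 2: +52.508° → +140.894°, shortest Δλ = 88.386° (east) — does not cross 180°.
Leg 3: +140.894° → -24.078°, shortest Δλ = -164.972° (west) — does not cross 180°.
Total crossings: 0.

0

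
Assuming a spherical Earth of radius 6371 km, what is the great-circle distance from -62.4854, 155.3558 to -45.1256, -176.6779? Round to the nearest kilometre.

2624 km

Δλ = -176.6779 − 155.3558 = -332.0337°; wrapped into (−180°, 180°]: 27.9663°.
Δφ = -45.1256 − -62.4854 = 17.3598°.
a = sin²(Δφ/2) + cos φ₁ · cos φ₂ · sin²(Δλ/2) = 0.041807.
c = 2·atan2(√a, √(1−a)) = 0.41184 rad → d = 6371·c ≈ 2623.82 km.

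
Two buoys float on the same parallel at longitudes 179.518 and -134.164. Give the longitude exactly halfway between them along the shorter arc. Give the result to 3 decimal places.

-157.323°

Signed shortest Δλ from +179.518° to -134.164° is +46.318°.
Midpoint longitude = +179.518° + (+46.318°)/2 = +179.518° + 23.159° = +202.677°.
Normalise into (−180°, 180°]: -157.323°.
(The naïve average (+179.518 + -134.164)/2 = 22.677° is on the wrong side of the globe.)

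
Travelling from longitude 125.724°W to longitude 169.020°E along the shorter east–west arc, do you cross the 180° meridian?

Naïve |169.020 − -125.724| = 294.744° > 180°, so the shorter arc goes the other way round — across 180°.
Signed shortest Δλ = ((169.020 − -125.724 + 180) mod 360) − 180 = -65.256°.
Going west by 65.256° from -125.724° passes through 180° before reaching +169.020°.

Yes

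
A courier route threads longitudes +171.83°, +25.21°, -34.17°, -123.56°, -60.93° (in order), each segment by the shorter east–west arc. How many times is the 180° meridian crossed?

0

Leg 1: +171.83° → +25.21°, shortest Δλ = -146.62° (west) — does not cross 180°.
Leg 2: +25.21° → -34.17°, shortest Δλ = -59.38° (west) — does not cross 180°.
Leg 3: -34.17° → -123.56°, shortest Δλ = -89.39° (west) — does not cross 180°.
Leg 4: -123.56° → -60.93°, shortest Δλ = 62.63° (east) — does not cross 180°.
Total crossings: 0.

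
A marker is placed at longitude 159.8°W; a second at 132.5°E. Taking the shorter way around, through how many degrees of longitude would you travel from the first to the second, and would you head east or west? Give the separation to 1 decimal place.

Raw difference: 132.5 − -159.8 = 292.3°.
Normalise into (−180°, 180°]: 292.3° − 360° = -67.7°.
Negative ⇒ the second point lies to the west; separation 67.7°.

67.7° west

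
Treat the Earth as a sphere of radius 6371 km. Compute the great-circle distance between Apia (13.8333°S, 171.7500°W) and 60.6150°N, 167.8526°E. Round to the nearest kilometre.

Δλ = 167.8526 − -171.7500 = 339.6026°; wrapped into (−180°, 180°]: -20.3974°.
Δφ = 60.6150 − -13.8333 = 74.4483°.
a = sin²(Δφ/2) + cos φ₁ · cos φ₂ · sin²(Δλ/2) = 0.380883.
c = 2·atan2(√a, √(1−a)) = 1.33025 rad → d = 6371·c ≈ 8475.02 km.

8475 km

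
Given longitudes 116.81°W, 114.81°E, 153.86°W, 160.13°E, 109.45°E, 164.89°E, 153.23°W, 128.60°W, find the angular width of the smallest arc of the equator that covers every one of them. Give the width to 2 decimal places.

Sort the longitudes: -153.86°, -153.23°, -128.60°, -116.81°, +109.45°, +114.81°, +160.13°, +164.89°.
Eastward gaps between consecutive values (wrapping around): 0.63°, 24.63°, 11.79°, 226.26°, 5.36°, 45.32°, 4.76°, 41.25°.
Largest gap = 226.26° ⇒ minimal covering band is its complement: 360° − 226.26° = 133.74°.
Band runs from +109.45° eastward to -116.81°, crossing the antimeridian.

133.74°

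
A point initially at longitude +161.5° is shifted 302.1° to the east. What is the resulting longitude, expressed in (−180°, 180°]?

Start at +161.5°; shift +302.1° → +463.6°.
+463.6° lies outside (−180°, 180°]; subtract 360° → +103.6°.

+103.6°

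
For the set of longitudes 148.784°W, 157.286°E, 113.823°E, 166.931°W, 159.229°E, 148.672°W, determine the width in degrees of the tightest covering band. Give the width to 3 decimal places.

97.505°

Sort the longitudes: -166.931°, -148.784°, -148.672°, +113.823°, +157.286°, +159.229°.
Eastward gaps between consecutive values (wrapping around): 18.147°, 0.112°, 262.495°, 43.463°, 1.943°, 33.840°.
Largest gap = 262.495° ⇒ minimal covering band is its complement: 360° − 262.495° = 97.505°.
Band runs from +113.823° eastward to -148.672°, crossing the antimeridian.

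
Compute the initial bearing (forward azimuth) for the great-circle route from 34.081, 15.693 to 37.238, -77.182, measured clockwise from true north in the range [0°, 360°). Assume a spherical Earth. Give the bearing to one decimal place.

Δλ = -77.182 − 15.693 = -92.875°.
θ = atan2( sin Δλ · cos φ₂ , cos φ₁ · sin φ₂ − sin φ₁ · cos φ₂ · cos Δλ )
  = atan2(-0.79513, 0.52357) = -56.636° → normalised to [0°, 360°): 303.364°.

303.4°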